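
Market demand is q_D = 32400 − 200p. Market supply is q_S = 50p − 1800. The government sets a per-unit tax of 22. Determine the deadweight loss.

9680

In inverse form: demand p = 162 − 0.005q, supply p = 36 + 0.02q.
Competitive equilibrium: 162 − 0.005q = 36 + 0.02q → q* = 5040, p* = 136.8.
With the tax, the buyer price exceeds the seller price by 22: (162 − 0.005q) − (36 + 0.02q) = 22 → q' = 4160.
Δq = 5040 − 4160 = 880; the wedge equals the tax, 22.
Welfare loss = ½ × 880 × 22 = 9680.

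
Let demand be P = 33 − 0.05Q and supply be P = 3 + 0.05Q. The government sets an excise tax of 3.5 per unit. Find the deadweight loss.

61.25

Competitive equilibrium: 33 − 0.05Q = 3 + 0.05Q → Q* = 300, P* = 18.
With the tax, the buyer price exceeds the seller price by 3.5: (33 − 0.05Q) − (3 + 0.05Q) = 3.5 → Q' = 265.
ΔQ = 300 − 265 = 35; the wedge equals the tax, 3.5.
The triangle = ½ × 35 × 3.5 = 61.25.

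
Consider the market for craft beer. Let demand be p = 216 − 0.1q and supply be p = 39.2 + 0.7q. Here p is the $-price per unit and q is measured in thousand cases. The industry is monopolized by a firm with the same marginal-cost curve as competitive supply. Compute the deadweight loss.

Competitive equilibrium: 216 − 0.1q = 39.2 + 0.7q → q* = 221, p* = 193.9.
Marginal revenue: MR = 216 − 0.2q. Set MR = MC: 216 − 0.2q = 39.2 + 0.7q → q_m = 196.4444.
Price p_m = 216 − 0.1·196.4444 = 196.3556; MC(q_m) = 39.2 + 0.7·196.4444 = 176.7111.
Competitive q* = 221, so Δq = 24.5556; wedge = 196.3556 − 176.7111 = 19.6445.
Deadweight loss = ½ × 24.5556 × 19.6445 = $241.19 thousand.

$241.19 thousand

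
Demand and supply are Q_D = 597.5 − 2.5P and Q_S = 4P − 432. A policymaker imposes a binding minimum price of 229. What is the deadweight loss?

10128.89

In inverse form: demand P = 239 − 0.4Q, supply P = 108 + 0.25Q.
Competitive equilibrium: 239 − 0.4Q = 108 + 0.25Q → Q* = 201.53846, P* = 158.38462.
At the floor P = 229, quantity demanded = (239 − 229)/0.4 = 25.
Sellers' marginal cost at Q' = 25: 108 + 0.25·25 = 114.25.
ΔQ = 201.53846 − 25 = 176.53846; wedge = 229 − 114.25 = 114.75.
Welfare loss = ½ × 176.53846 × 114.75 = 10128.89.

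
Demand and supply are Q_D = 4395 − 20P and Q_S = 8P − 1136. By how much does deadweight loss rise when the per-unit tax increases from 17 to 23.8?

792.69

In inverse form: demand P = 219.75 − 0.05Q, supply P = 142 + 0.125Q.
Competitive equilibrium: 219.75 − 0.05Q = 142 + 0.125Q → Q* = 444.2857, P* = 197.5357.
For a per-unit tax t: ΔQ = t/0.175, so DWL = ½·t·(t/0.175) = t²/0.35.
At t = 17: DWL = 825.714. At t = 23.8: DWL = 1618.4.
Increase = 1618.4 − 825.714 = 792.69.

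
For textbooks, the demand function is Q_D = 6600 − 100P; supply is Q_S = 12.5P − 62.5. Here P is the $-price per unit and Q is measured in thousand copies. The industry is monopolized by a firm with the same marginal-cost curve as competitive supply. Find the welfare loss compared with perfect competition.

In inverse form: demand P = 66 − 0.01Q, supply P = 5 + 0.08Q.
Competitive equilibrium: 66 − 0.01Q = 5 + 0.08Q → Q* = 677.7778, P* = 59.2222.
Marginal revenue: MR = 66 − 0.02Q. Set MR = MC: 66 − 0.02Q = 5 + 0.08Q → Q_m = 610.
Price P_m = 66 − 0.01·610 = 59.9; MC(Q_m) = 5 + 0.08·610 = 53.8.
Competitive Q* = 677.7778, so ΔQ = 67.7778; wedge = 59.9 − 53.8 = 6.1.
Deadweight loss = ½ × 67.7778 × 6.1 = $206.72 thousand.

$206.72 thousand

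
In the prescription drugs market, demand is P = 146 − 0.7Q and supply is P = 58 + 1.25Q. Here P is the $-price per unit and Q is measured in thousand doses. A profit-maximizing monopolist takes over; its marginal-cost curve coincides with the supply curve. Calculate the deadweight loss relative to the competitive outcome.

Competitive equilibrium: 146 − 0.7Q = 58 + 1.25Q → Q* = 45.1282, P* = 114.4103.
Marginal revenue: MR = 146 − 1.4Q. Set MR = MC: 146 − 1.4Q = 58 + 1.25Q → Q_m = 33.2075.
Price P_m = 146 − 0.7·33.2075 = 122.7548; MC(Q_m) = 58 + 1.25·33.2075 = 99.5094.
Competitive Q* = 45.1282, so ΔQ = 11.9207; wedge = 122.7548 − 99.5094 = 23.2454.
DWL = ½ × 11.9207 × 23.2454 = $138.55 thousand.

$138.55 thousand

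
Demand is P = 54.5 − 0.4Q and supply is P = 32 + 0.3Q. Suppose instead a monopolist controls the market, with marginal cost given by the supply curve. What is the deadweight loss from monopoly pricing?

47.82

Competitive equilibrium: 54.5 − 0.4Q = 32 + 0.3Q → Q* = 32.1429, P* = 41.6429.
Marginal revenue: MR = 54.5 − 0.8Q. Set MR = MC: 54.5 − 0.8Q = 32 + 0.3Q → Q_m = 20.4545.
Price P_m = 54.5 − 0.4·20.4545 = 46.3182; MC(Q_m) = 32 + 0.3·20.4545 = 38.1364.
Competitive Q* = 32.1429, so ΔQ = 11.6884; wedge = 46.3182 − 38.1364 = 8.1818.
DWL = ½ × 11.6884 × 8.1818 = 47.82.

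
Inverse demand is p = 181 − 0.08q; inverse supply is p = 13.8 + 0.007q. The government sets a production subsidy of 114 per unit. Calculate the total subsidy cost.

368468.97

Competitive equilibrium: 181 − 0.08q = 13.8 + 0.007q → q* = 1921.83908, p* = 27.25287.
The subsidy lowers effective supply by 114: p = 0.007q − 100.2.
New quantity: 181 − 0.08q = 0.007q − 100.2 → q' = 3232.18391.
Total subsidy cost = 114 × 3232.18391 = 368468.97.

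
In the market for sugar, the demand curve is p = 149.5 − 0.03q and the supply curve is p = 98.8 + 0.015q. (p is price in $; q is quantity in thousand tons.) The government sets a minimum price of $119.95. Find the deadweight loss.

Competitive equilibrium: 149.5 − 0.03q = 98.8 + 0.015q → q* = 1126.6667, p* = 115.7.
At the floor p = 119.95, quantity demanded = (149.5 − 119.95)/0.03 = 985.
Sellers' marginal cost at q' = 985: 98.8 + 0.015·985 = 113.575.
Δq = 1126.6667 − 985 = 141.6667; wedge = 119.95 − 113.575 = 6.375.
DWL = ½ × 141.6667 × 6.375 = $451.56 thousand.

$451.56 thousand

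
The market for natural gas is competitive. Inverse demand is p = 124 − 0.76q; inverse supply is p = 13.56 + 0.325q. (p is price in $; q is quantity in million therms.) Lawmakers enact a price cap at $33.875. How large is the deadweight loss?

Competitive equilibrium: 124 − 0.76q = 13.56 + 0.325q → q* = 101.788, p* = 46.6411.
At the ceiling p = 33.875, quantity supplied = (33.875 − 13.56)/0.325 = 62.5077.
Willingness to pay at q' = 62.5077: 124 − 0.76·62.5077 = 76.4941.
Δq = 101.788 − 62.5077 = 39.2803; wedge = 76.4941 − 33.875 = 42.6191.
Deadweight loss = ½ × 39.2803 × 42.6191 = $837.05 million.

$837.05 million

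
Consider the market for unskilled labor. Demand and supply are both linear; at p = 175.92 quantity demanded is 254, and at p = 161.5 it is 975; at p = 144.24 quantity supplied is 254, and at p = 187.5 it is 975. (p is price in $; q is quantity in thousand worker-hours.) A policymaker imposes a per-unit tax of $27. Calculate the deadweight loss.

Demand slope = (161.5 − 175.92)/(975 − 254) = −0.02, so p = 181 − 0.02q.
Supply slope = (187.5 − 144.24)/(975 − 254) = 0.06, so p = 129 + 0.06q.
Competitive equilibrium: 181 − 0.02q = 129 + 0.06q → q* = 650, p* = 168.
With the tax, the buyer price exceeds the seller price by 27: (181 − 0.02q) − (129 + 0.06q) = 27 → q' = 312.5.
Δq = 650 − 312.5 = 337.5; the wedge equals the tax, 27.
DWL = ½ × 337.5 × 27 = $4556.25 thousand.

$4556.25 thousand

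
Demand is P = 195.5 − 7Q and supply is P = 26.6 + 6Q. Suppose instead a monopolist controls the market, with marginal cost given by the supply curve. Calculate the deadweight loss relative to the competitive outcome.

Competitive equilibrium: 195.5 − 7Q = 26.6 + 6Q → Q* = 12.9923, P* = 104.5538.
Marginal revenue: MR = 195.5 − 14Q. Set MR = MC: 195.5 − 14Q = 26.6 + 6Q → Q_m = 8.445.
Price P_m = 195.5 − 7·8.445 = 136.385; MC(Q_m) = 26.6 + 6·8.445 = 77.27.
Competitive Q* = 12.9923, so ΔQ = 4.5473; wedge = 136.385 − 77.27 = 59.115.
Welfare loss = ½ × 4.5473 × 59.115 = 134.41.

134.41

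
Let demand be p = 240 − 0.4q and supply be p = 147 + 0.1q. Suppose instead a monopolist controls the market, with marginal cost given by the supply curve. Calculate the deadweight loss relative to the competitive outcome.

Competitive equilibrium: 240 − 0.4q = 147 + 0.1q → q* = 186, p* = 165.6.
Marginal revenue: MR = 240 − 0.8q. Set MR = MC: 240 − 0.8q = 147 + 0.1q → q_m = 103.33333.
Price p_m = 240 − 0.4·103.33333 = 198.66667; MC(q_m) = 147 + 0.1·103.33333 = 157.33333.
Competitive q* = 186, so Δq = 82.66667; wedge = 198.66667 − 157.33333 = 41.33334.
Deadweight loss = ½ × 82.66667 × 41.33334 = 1708.44.

1708.44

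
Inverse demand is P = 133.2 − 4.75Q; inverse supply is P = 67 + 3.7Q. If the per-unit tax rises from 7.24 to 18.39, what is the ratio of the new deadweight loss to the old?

6.452

Competitive equilibrium: 133.2 − 4.75Q = 67 + 3.7Q → Q* = 7.8343, P* = 95.987.
For a per-unit tax t: ΔQ = t/8.45, so DWL = ½·t·(t/8.45) = t²/16.9.
At t = 7.24: DWL = 3.102. At t = 18.39: DWL = 20.011.
Ratio = (18.39/7.24)² = 6.452.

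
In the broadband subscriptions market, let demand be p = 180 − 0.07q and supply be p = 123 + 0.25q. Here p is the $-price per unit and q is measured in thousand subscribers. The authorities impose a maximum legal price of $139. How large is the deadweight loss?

Competitive equilibrium: 180 − 0.07q = 123 + 0.25q → q* = 178.125, p* = 167.5313.
At the ceiling p = 139, quantity supplied = (139 − 123)/0.25 = 64.
Willingness to pay at q' = 64: 180 − 0.07·64 = 175.52.
Δq = 178.125 − 64 = 114.125; wedge = 175.52 − 139 = 36.52.
Welfare loss = ½ × 114.125 × 36.52 = $2083.92 thousand.

$2083.92 thousand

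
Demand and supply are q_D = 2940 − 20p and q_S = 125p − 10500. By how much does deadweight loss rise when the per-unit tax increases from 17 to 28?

4267.24

In inverse form: demand p = 147 − 0.05q, supply p = 84 + 0.008q.
Competitive equilibrium: 147 − 0.05q = 84 + 0.008q → q* = 1086.2069, p* = 92.6897.
For a per-unit tax t: Δq = t/0.058, so DWL = ½·t·(t/0.058) = t²/0.116.
At t = 17: DWL = 2491.379. At t = 28: DWL = 6758.621.
Increase = 6758.621 − 2491.379 = 4267.24.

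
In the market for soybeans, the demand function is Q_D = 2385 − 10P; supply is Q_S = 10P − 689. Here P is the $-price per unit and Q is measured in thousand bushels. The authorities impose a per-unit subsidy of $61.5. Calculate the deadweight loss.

In inverse form: demand P = 238.5 − 0.1Q, supply P = 68.9 + 0.1Q.
Competitive equilibrium: 238.5 − 0.1Q = 68.9 + 0.1Q → Q* = 848, P* = 153.7.
The subsidy lowers effective supply by 61.5: P = 7.4 + 0.1Q.
New quantity: 238.5 − 0.1Q = 7.4 + 0.1Q → Q' = 1155.5.
Overproduction ΔQ = 1155.5 − 848 = 307.5; wedge = subsidy = 61.5.
Deadweight loss = ½ × 307.5 × 61.5 = $9455.625 thousand.

$9455.625 thousand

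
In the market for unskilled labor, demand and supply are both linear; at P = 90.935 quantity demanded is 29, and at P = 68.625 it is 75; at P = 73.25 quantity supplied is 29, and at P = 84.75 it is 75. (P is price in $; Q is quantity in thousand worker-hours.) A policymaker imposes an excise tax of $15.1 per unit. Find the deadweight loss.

Demand slope = (68.625 − 90.935)/(75 − 29) = −0.485, so P = 105 − 0.485Q.
Supply slope = (84.75 − 73.25)/(75 − 29) = 0.25, so P = 66 + 0.25Q.
Competitive equilibrium: 105 − 0.485Q = 66 + 0.25Q → Q* = 53.0612, P* = 79.2653.
With the tax, the buyer price exceeds the seller price by 15.1: (105 − 0.485Q) − (66 + 0.25Q) = 15.1 → Q' = 32.517.
ΔQ = 53.0612 − 32.517 = 20.5442; the wedge equals the tax, 15.1.
DWL = ½ × 20.5442 × 15.1 = $155.11 thousand.

$155.11 thousand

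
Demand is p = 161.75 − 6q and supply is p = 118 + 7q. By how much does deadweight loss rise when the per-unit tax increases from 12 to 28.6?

Competitive equilibrium: 161.75 − 6q = 118 + 7q → q* = 3.3654, p* = 141.5577.
For a per-unit tax t: Δq = t/13, so DWL = ½·t·(t/13) = t²/26.
At t = 12: DWL = 5.538. At t = 28.6: DWL = 31.46.
Increase = 31.46 − 5.538 = 25.92.

25.92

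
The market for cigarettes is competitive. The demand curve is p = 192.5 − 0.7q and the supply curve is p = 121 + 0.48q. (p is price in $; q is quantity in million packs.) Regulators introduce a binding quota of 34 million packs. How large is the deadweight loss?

Competitive equilibrium: 192.5 − 0.7q = 121 + 0.48q → q* = 60.5932, p* = 150.0847.
At q = 34: demand price = 192.5 − 0.7·34 = 168.7; supply price = 121 + 0.48·34 = 137.32.
Δq = 60.5932 − 34 = 26.5932; wedge = 168.7 − 137.32 = 31.38.
Deadweight loss = ½ × 26.5932 × 31.38 = $417.25 million.

$417.25 million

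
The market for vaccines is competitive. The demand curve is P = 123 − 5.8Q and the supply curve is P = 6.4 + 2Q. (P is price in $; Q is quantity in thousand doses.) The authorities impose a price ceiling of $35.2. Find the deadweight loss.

$1.17 thousand

Competitive equilibrium: 123 − 5.8Q = 6.4 + 2Q → Q* = 14.9487, P* = 36.2974.
At the ceiling P = 35.2, quantity supplied = (35.2 − 6.4)/2 = 14.4.
Willingness to pay at Q' = 14.4: 123 − 5.8·14.4 = 39.48.
ΔQ = 14.9487 − 14.4 = 0.5487; wedge = 39.48 − 35.2 = 4.28.
DWL = ½ × 0.5487 × 4.28 = $1.17 thousand.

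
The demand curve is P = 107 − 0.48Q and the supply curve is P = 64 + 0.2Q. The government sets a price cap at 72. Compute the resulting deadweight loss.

183.56

Competitive equilibrium: 107 − 0.48Q = 64 + 0.2Q → Q* = 63.2353, P* = 76.6471.
At the ceiling P = 72, quantity supplied = (72 − 64)/0.2 = 40.
Willingness to pay at Q' = 40: 107 − 0.48·40 = 87.8.
ΔQ = 63.2353 − 40 = 23.2353; wedge = 87.8 − 72 = 15.8.
Deadweight loss = ½ × 23.2353 × 15.8 = 183.56.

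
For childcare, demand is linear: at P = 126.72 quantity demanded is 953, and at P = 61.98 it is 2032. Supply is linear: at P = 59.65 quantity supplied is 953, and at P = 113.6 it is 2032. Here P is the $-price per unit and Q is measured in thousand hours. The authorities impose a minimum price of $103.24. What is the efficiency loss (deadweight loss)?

Demand slope = (61.98 − 126.72)/(2032 − 953) = −0.06, so P = 183.9 − 0.06Q.
Supply slope = (113.6 − 59.65)/(2032 − 953) = 0.05, so P = 12 + 0.05Q.
Competitive equilibrium: 183.9 − 0.06Q = 12 + 0.05Q → Q* = 1562.727273, P* = 90.136364.
At the floor P = 103.24, quantity demanded = (183.9 − 103.24)/0.06 = 1344.333333.
Sellers' marginal cost at Q' = 1344.333333: 12 + 0.05·1344.333333 = 79.216667.
ΔQ = 1562.727273 − 1344.333333 = 218.39394; wedge = 103.24 − 79.216667 = 24.023333.
DWL = ½ × 218.39394 × 24.023333 = $2623.28 thousand.

$2623.28 thousand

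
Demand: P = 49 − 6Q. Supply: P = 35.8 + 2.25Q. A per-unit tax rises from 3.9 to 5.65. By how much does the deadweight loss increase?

1.01

Competitive equilibrium: 49 − 6Q = 35.8 + 2.25Q → Q* = 1.6, P* = 39.4.
For a per-unit tax t: ΔQ = t/8.25, so DWL = ½·t·(t/8.25) = t²/16.5.
At t = 3.9: DWL = 0.922. At t = 5.65: DWL = 1.935.
Increase = 1.935 − 0.922 = 1.01.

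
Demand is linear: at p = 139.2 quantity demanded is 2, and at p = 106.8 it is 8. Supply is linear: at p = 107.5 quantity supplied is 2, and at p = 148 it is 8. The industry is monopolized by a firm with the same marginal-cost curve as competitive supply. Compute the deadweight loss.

Demand slope = (106.8 − 139.2)/(8 − 2) = −5.4, so p = 150 − 5.4q.
Supply slope = (148 − 107.5)/(8 − 2) = 6.75, so p = 94 + 6.75q.
Competitive equilibrium: 150 − 5.4q = 94 + 6.75q → q* = 4.6091, p* = 125.1111.
Marginal revenue: MR = 150 − 10.8q. Set MR = MC: 150 − 10.8q = 94 + 6.75q → q_m = 3.1909.
Price p_m = 150 − 5.4·3.1909 = 132.7691; MC(q_m) = 94 + 6.75·3.1909 = 115.5386.
Competitive q* = 4.6091, so Δq = 1.4182; wedge = 132.7691 − 115.5386 = 17.2305.
Deadweight loss = ½ × 1.4182 × 17.2305 = 12.22.

12.22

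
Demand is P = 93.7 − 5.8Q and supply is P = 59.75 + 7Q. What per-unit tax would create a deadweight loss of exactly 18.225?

21.6

Competitive equilibrium: 93.7 − 5.8Q = 59.75 + 7Q → Q* = 2.6523, P* = 78.3164.
A tax t gives ΔQ = t/12.8 and wedge t, so DWL = t²/25.6.
t²/25.6 = 18.225 → t² = 466.56 → t = 21.6.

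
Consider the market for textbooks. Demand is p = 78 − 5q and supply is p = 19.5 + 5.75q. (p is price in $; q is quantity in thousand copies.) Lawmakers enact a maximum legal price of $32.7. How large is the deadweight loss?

$53.21 thousand

Competitive equilibrium: 78 − 5q = 19.5 + 5.75q → q* = 5.44186, p* = 50.7907.
At the ceiling p = 32.7, quantity supplied = (32.7 − 19.5)/5.75 = 2.29565.
Willingness to pay at q' = 2.29565: 78 − 5·2.29565 = 66.52175.
Δq = 5.44186 − 2.29565 = 3.14621; wedge = 66.52175 − 32.7 = 33.82175.
The triangle = ½ × 3.14621 × 33.82175 = $53.21 thousand.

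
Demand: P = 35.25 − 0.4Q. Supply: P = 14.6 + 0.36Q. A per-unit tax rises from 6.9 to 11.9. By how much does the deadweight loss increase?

61.84

Competitive equilibrium: 35.25 − 0.4Q = 14.6 + 0.36Q → Q* = 27.1711, P* = 24.3816.
For a per-unit tax t: ΔQ = t/0.76, so DWL = ½·t·(t/0.76) = t²/1.52.
At t = 6.9: DWL = 31.322. At t = 11.9: DWL = 93.164.
Increase = 93.164 − 31.322 = 61.84.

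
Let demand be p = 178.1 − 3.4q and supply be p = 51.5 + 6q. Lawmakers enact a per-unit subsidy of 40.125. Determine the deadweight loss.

85.64

Competitive equilibrium: 178.1 − 3.4q = 51.5 + 6q → q* = 13.4681, p* = 132.3085.
The subsidy lowers effective supply by 40.125: p = 11.375 + 6q.
New quantity: 178.1 − 3.4q = 11.375 + 6q → q' = 17.7367.
Overproduction Δq = 17.7367 − 13.4681 = 4.2686; wedge = subsidy = 40.125.
DWL = ½ × 4.2686 × 40.125 = 85.64.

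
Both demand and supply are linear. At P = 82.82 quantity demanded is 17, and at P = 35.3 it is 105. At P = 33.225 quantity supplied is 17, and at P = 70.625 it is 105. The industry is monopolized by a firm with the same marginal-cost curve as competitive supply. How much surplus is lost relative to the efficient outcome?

290.57

Demand slope = (35.3 − 82.82)/(105 − 17) = −0.54, so P = 92 − 0.54Q.
Supply slope = (70.625 − 33.225)/(105 − 17) = 0.425, so P = 26 + 0.425Q.
Competitive equilibrium: 92 − 0.54Q = 26 + 0.425Q → Q* = 68.3938, P* = 55.0674.
Marginal revenue: MR = 92 − 1.08Q. Set MR = MC: 92 − 1.08Q = 26 + 0.425Q → Q_m = 43.8538.
Price P_m = 92 − 0.54·43.8538 = 68.3189; MC(Q_m) = 26 + 0.425·43.8538 = 44.6379.
Competitive Q* = 68.3938, so ΔQ = 24.54; wedge = 68.3189 − 44.6379 = 23.681.
The triangle = ½ × 24.54 × 23.681 = 290.57.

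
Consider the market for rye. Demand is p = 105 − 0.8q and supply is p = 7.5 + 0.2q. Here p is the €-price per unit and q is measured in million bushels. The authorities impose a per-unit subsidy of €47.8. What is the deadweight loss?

Competitive equilibrium: 105 − 0.8q = 7.5 + 0.2q → q* = 97.5, p* = 27.
The subsidy lowers effective supply by 47.8: p = 0.2q − 40.3.
New quantity: 105 − 0.8q = 0.2q − 40.3 → q' = 145.3.
Overproduction Δq = 145.3 − 97.5 = 47.8; wedge = subsidy = 47.8.
Deadweight loss = ½ × 47.8 × 47.8 = €1142.42 million.

€1142.42 million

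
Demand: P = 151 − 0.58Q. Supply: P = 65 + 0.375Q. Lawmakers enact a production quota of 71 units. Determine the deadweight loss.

Competitive equilibrium: 151 − 0.58Q = 65 + 0.375Q → Q* = 90.0524, P* = 98.7696.
At Q = 71: demand price = 151 − 0.58·71 = 109.82; supply price = 65 + 0.375·71 = 91.625.
ΔQ = 90.0524 − 71 = 19.0524; wedge = 109.82 − 91.625 = 18.195.
Deadweight loss = ½ × 19.0524 × 18.195 = 173.33.

173.33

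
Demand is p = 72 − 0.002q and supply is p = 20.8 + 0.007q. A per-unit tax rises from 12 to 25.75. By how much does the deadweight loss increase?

Competitive equilibrium: 72 − 0.002q = 20.8 + 0.007q → q* = 5688.8889, p* = 60.6222.
For a per-unit tax t: Δq = t/0.009, so DWL = ½·t·(t/0.009) = t²/0.018.
At t = 12: DWL = 8000. At t = 25.75: DWL = 36836.806.
Increase = 36836.806 − 8000 = 28836.81.

28836.81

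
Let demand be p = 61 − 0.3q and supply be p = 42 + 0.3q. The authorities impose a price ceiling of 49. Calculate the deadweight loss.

Competitive equilibrium: 61 − 0.3q = 42 + 0.3q → q* = 31.6667, p* = 51.5.
At the ceiling p = 49, quantity supplied = (49 − 42)/0.3 = 23.3333.
Willingness to pay at q' = 23.3333: 61 − 0.3·23.3333 = 54.
Δq = 31.6667 − 23.3333 = 8.3334; wedge = 54 − 49 = 5.
DWL = ½ × 8.3334 × 5 = 20.83.

20.83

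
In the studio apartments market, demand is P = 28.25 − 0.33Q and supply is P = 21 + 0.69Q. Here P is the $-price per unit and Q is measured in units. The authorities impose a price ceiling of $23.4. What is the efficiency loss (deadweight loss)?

$6.72

Competitive equilibrium: 28.25 − 0.33Q = 21 + 0.69Q → Q* = 7.1078, P* = 25.9044.
At the ceiling P = 23.4, quantity supplied = (23.4 − 21)/0.69 = 3.4783.
Willingness to pay at Q' = 3.4783: 28.25 − 0.33·3.4783 = 27.1022.
ΔQ = 7.1078 − 3.4783 = 3.6295; wedge = 27.1022 − 23.4 = 3.7022.
Deadweight loss = ½ × 3.6295 × 3.7022 = $6.72.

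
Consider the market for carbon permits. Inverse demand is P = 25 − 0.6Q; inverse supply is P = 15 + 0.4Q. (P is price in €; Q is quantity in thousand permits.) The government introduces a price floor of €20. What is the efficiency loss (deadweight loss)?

€1.39 thousand

Competitive equilibrium: 25 − 0.6Q = 15 + 0.4Q → Q* = 10, P* = 19.
At the floor P = 20, quantity demanded = (25 − 20)/0.6 = 8.3333.
Sellers' marginal cost at Q' = 8.3333: 15 + 0.4·8.3333 = 18.3333.
ΔQ = 10 − 8.3333 = 1.6667; wedge = 20 − 18.3333 = 1.6667.
Welfare loss = ½ × 1.6667 × 1.6667 = €1.39 thousand.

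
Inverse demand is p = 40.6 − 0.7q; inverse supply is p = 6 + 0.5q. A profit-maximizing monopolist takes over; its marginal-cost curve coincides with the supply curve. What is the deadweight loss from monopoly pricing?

67.71

Competitive equilibrium: 40.6 − 0.7q = 6 + 0.5q → q* = 28.8333, p* = 20.4167.
Marginal revenue: MR = 40.6 − 1.4q. Set MR = MC: 40.6 − 1.4q = 6 + 0.5q → q_m = 18.2105.
Price p_m = 40.6 − 0.7·18.2105 = 27.8527; MC(q_m) = 6 + 0.5·18.2105 = 15.1053.
Competitive q* = 28.8333, so Δq = 10.6228; wedge = 27.8527 − 15.1053 = 12.7474.
DWL = ½ × 10.6228 × 12.7474 = 67.71.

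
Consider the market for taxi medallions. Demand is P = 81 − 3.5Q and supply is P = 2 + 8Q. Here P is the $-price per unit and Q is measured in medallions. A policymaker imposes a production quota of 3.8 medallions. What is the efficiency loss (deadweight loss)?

Competitive equilibrium: 81 − 3.5Q = 2 + 8Q → Q* = 6.8696, P* = 56.9565.
At Q = 3.8: demand price = 81 − 3.5·3.8 = 67.7; supply price = 2 + 8·3.8 = 32.4.
ΔQ = 6.8696 − 3.8 = 3.0696; wedge = 67.7 − 32.4 = 35.3.
The triangle = ½ × 3.0696 × 35.3 = $54.18.

$54.18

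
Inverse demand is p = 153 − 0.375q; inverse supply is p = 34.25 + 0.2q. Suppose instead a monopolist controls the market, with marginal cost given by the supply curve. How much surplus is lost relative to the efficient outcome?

Competitive equilibrium: 153 − 0.375q = 34.25 + 0.2q → q* = 206.52174, p* = 75.55435.
Marginal revenue: MR = 153 − 0.75q. Set MR = MC: 153 − 0.75q = 34.25 + 0.2q → q_m = 125.
Price p_m = 153 − 0.375·125 = 106.125; MC(q_m) = 34.25 + 0.2·125 = 59.25.
Competitive q* = 206.52174, so Δq = 81.52174; wedge = 106.125 − 59.25 = 46.875.
Deadweight loss = ½ × 81.52174 × 46.875 = 1910.67.

1910.67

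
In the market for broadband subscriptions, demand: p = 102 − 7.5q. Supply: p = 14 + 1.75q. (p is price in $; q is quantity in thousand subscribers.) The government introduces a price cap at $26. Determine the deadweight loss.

$32.64 thousand

Competitive equilibrium: 102 − 7.5q = 14 + 1.75q → q* = 9.5135, p* = 30.6486.
At the ceiling p = 26, quantity supplied = (26 − 14)/1.75 = 6.8571.
Willingness to pay at q' = 6.8571: 102 − 7.5·6.8571 = 50.5718.
Δq = 9.5135 − 6.8571 = 2.6564; wedge = 50.5718 − 26 = 24.5718.
Welfare loss = ½ × 2.6564 × 24.5718 = $32.64 thousand.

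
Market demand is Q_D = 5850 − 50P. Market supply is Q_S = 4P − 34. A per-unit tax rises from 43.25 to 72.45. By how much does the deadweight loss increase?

6256.37

In inverse form: demand P = 117 − 0.02Q, supply P = 8.5 + 0.25Q.
Competitive equilibrium: 117 − 0.02Q = 8.5 + 0.25Q → Q* = 401.8519, P* = 108.963.
For a per-unit tax t: ΔQ = t/0.27, so DWL = ½·t·(t/0.27) = t²/0.54.
At t = 43.25: DWL = 3464.005. At t = 72.45: DWL = 9720.375.
Increase = 9720.375 − 3464.005 = 6256.37.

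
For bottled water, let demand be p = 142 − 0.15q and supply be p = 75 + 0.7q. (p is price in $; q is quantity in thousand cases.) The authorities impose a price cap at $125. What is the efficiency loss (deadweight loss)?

$23.24 thousand

Competitive equilibrium: 142 − 0.15q = 75 + 0.7q → q* = 78.8235, p* = 130.1765.
At the ceiling p = 125, quantity supplied = (125 − 75)/0.7 = 71.4286.
Willingness to pay at q' = 71.4286: 142 − 0.15·71.4286 = 131.2857.
Δq = 78.8235 − 71.4286 = 7.3949; wedge = 131.2857 − 125 = 6.2857.
DWL = ½ × 7.3949 × 6.2857 = $23.24 thousand.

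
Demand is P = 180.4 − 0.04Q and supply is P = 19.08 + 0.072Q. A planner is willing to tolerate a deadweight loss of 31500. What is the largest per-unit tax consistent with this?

84

Competitive equilibrium: 180.4 − 0.04Q = 19.08 + 0.072Q → Q* = 1440.3571, P* = 122.7857.
A tax t gives ΔQ = t/0.112 and wedge t, so DWL = t²/0.224.
t²/0.224 = 31500 → t² = 7056 → t = 84.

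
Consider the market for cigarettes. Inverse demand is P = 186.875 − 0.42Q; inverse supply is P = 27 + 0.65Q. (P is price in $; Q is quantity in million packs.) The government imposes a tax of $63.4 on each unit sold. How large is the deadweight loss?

Competitive equilibrium: 186.875 − 0.42Q = 27 + 0.65Q → Q* = 149.4159, P* = 124.1203.
With the tax, the buyer price exceeds the seller price by 63.4: (186.875 − 0.42Q) − (27 + 0.65Q) = 63.4 → Q' = 90.1636.
ΔQ = 149.4159 − 90.1636 = 59.2523; the wedge equals the tax, 63.4.
DWL = ½ × 59.2523 × 63.4 = $1878.30 million.

$1878.30 million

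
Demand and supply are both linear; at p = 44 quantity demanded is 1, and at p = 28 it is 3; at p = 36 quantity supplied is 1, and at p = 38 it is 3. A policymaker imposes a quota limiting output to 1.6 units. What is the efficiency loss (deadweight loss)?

Demand slope = (28 − 44)/(3 − 1) = −8, so p = 52 − 8q.
Supply slope = (38 − 36)/(3 − 1) = 1, so p = 35 + q.
Competitive equilibrium: 52 − 8q = 35 + q → q* = 1.8889, p* = 36.8889.
At q = 1.6: demand price = 52 − 8·1.6 = 39.2; supply price = 35 + 1·1.6 = 36.6.
Δq = 1.8889 − 1.6 = 0.2889; wedge = 39.2 − 36.6 = 2.6.
Deadweight loss = ½ × 0.2889 × 2.6 = 0.38.

0.38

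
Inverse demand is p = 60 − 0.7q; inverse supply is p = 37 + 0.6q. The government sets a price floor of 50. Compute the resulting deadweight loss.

Competitive equilibrium: 60 − 0.7q = 37 + 0.6q → q* = 17.6923, p* = 47.6154.
At the floor p = 50, quantity demanded = (60 − 50)/0.7 = 14.2857.
Sellers' marginal cost at q' = 14.2857: 37 + 0.6·14.2857 = 45.5714.
Δq = 17.6923 − 14.2857 = 3.4066; wedge = 50 − 45.5714 = 4.4286.
Deadweight loss = ½ × 3.4066 × 4.4286 = 7.54.

7.54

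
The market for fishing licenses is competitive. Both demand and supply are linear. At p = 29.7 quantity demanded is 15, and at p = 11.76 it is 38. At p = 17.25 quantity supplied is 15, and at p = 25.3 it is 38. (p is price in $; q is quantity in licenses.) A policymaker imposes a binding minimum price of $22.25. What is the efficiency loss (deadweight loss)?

Demand slope = (11.76 − 29.7)/(38 − 15) = −0.78, so p = 41.4 − 0.78q.
Supply slope = (25.3 − 17.25)/(38 − 15) = 0.35, so p = 12 + 0.35q.
Competitive equilibrium: 41.4 − 0.78q = 12 + 0.35q → q* = 26.0177, p* = 21.1062.
At the floor p = 22.25, quantity demanded = (41.4 − 22.25)/0.78 = 24.5513.
Sellers' marginal cost at q' = 24.5513: 12 + 0.35·24.5513 = 20.593.
Δq = 26.0177 − 24.5513 = 1.4664; wedge = 22.25 − 20.593 = 1.657.
The triangle = ½ × 1.4664 × 1.657 = $1.21.

$1.21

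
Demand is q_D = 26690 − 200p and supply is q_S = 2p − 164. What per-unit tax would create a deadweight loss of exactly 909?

30.3

In inverse form: demand p = 133.45 − 0.005q, supply p = 82 + 0.5q.
Competitive equilibrium: 133.45 − 0.005q = 82 + 0.5q → q* = 101.8812, p* = 132.9406.
A tax t gives Δq = t/0.505 and wedge t, so DWL = t²/1.01.
t²/1.01 = 909 → t² = 918.09 → t = 30.3.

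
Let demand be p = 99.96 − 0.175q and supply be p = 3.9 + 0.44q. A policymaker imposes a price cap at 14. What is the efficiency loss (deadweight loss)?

Competitive equilibrium: 99.96 − 0.175q = 3.9 + 0.44q → q* = 156.19512, p* = 72.62585.
At the ceiling p = 14, quantity supplied = (14 − 3.9)/0.44 = 22.95455.
Willingness to pay at q' = 22.95455: 99.96 − 0.175·22.95455 = 95.94295.
Δq = 156.19512 − 22.95455 = 133.24057; wedge = 95.94295 − 14 = 81.94295.
Welfare loss = ½ × 133.24057 × 81.94295 = 5459.06.

5459.06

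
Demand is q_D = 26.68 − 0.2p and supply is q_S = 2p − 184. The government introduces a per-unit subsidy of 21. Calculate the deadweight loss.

In inverse form: demand p = 133.4 − 5q, supply p = 92 + 0.5q.
Competitive equilibrium: 133.4 − 5q = 92 + 0.5q → q* = 7.5273, p* = 95.7636.
The subsidy lowers effective supply by 21: p = 71 + 0.5q.
New quantity: 133.4 − 5q = 71 + 0.5q → q' = 11.3455.
Overproduction Δq = 11.3455 − 7.5273 = 3.8182; wedge = subsidy = 21.
Deadweight loss = ½ × 3.8182 × 21 = 40.09.

40.09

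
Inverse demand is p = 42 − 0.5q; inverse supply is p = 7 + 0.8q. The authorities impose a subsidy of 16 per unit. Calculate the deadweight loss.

98.46

Competitive equilibrium: 42 − 0.5q = 7 + 0.8q → q* = 26.9231, p* = 28.5385.
The subsidy lowers effective supply by 16: p = 0.8q − 9.
New quantity: 42 − 0.5q = 0.8q − 9 → q' = 39.2308.
Overproduction Δq = 39.2308 − 26.9231 = 12.3077; wedge = subsidy = 16.
Deadweight loss = ½ × 12.3077 × 16 = 98.46.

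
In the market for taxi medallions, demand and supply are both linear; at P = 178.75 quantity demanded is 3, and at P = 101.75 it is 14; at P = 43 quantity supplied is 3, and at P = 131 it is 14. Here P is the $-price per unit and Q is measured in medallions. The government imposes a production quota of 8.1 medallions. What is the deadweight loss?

Demand slope = (101.75 − 178.75)/(14 − 3) = −7, so P = 199.75 − 7Q.
Supply slope = (131 − 43)/(14 − 3) = 8, so P = 19 + 8Q.
Competitive equilibrium: 199.75 − 7Q = 19 + 8Q → Q* = 12.05, P* = 115.4.
At Q = 8.1: demand price = 199.75 − 7·8.1 = 143.05; supply price = 19 + 8·8.1 = 83.8.
ΔQ = 12.05 − 8.1 = 3.95; wedge = 143.05 − 83.8 = 59.25.
Welfare loss = ½ × 3.95 × 59.25 = $117.02.

$117.02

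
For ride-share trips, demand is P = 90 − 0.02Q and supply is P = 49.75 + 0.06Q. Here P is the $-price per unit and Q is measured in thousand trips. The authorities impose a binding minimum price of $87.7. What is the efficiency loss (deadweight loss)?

Competitive equilibrium: 90 − 0.02Q = 49.75 + 0.06Q → Q* = 503.125, P* = 79.9375.
At the floor P = 87.7, quantity demanded = (90 − 87.7)/0.02 = 115.
Sellers' marginal cost at Q' = 115: 49.75 + 0.06·115 = 56.65.
ΔQ = 503.125 − 115 = 388.125; wedge = 87.7 − 56.65 = 31.05.
The triangle = ½ × 388.125 × 31.05 = $6025.64 thousand.

$6025.64 thousand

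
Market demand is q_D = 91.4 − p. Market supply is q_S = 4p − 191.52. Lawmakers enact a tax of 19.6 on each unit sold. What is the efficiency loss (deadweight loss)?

153.664

In inverse form: demand p = 91.4 − q, supply p = 47.88 + 0.25q.
Competitive equilibrium: 91.4 − q = 47.88 + 0.25q → q* = 34.816, p* = 56.584.
With the tax, the buyer price exceeds the seller price by 19.6: (91.4 − q) − (47.88 + 0.25q) = 19.6 → q' = 19.136.
Δq = 34.816 − 19.136 = 15.68; the wedge equals the tax, 19.6.
DWL = ½ × 15.68 × 19.6 = 153.664.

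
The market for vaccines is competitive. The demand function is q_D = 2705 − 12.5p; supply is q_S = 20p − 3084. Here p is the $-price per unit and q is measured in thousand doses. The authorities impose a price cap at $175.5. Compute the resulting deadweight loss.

In inverse form: demand p = 216.4 − 0.08q, supply p = 154.2 + 0.05q.
Competitive equilibrium: 216.4 − 0.08q = 154.2 + 0.05q → q* = 478.4615, p* = 178.1231.
At the ceiling p = 175.5, quantity supplied = (175.5 − 154.2)/0.05 = 426.
Willingness to pay at q' = 426: 216.4 − 0.08·426 = 182.32.
Δq = 478.4615 − 426 = 52.4615; wedge = 182.32 − 175.5 = 6.82.
DWL = ½ × 52.4615 × 6.82 = $178.89 thousand.

$178.89 thousand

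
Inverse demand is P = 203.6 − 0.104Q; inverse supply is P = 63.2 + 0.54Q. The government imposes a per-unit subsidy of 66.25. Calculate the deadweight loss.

3407.66

Competitive equilibrium: 203.6 − 0.104Q = 63.2 + 0.54Q → Q* = 218.0124, P* = 180.9267.
The subsidy lowers effective supply by 66.25: P = 0.54Q − 3.05.
New quantity: 203.6 − 0.104Q = 0.54Q − 3.05 → Q' = 320.8851.
Overproduction ΔQ = 320.8851 − 218.0124 = 102.8727; wedge = subsidy = 66.25.
Welfare loss = ½ × 102.8727 × 66.25 = 3407.66.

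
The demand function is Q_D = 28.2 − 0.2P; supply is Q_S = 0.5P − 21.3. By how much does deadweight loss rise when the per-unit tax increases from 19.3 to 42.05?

99.69

In inverse form: demand P = 141 − 5Q, supply P = 42.6 + 2Q.
Competitive equilibrium: 141 − 5Q = 42.6 + 2Q → Q* = 14.0571, P* = 70.7143.
For a per-unit tax t: ΔQ = t/7, so DWL = ½·t·(t/7) = t²/14.
At t = 19.3: DWL = 26.606. At t = 42.05: DWL = 126.3.
Increase = 126.3 − 26.606 = 99.69.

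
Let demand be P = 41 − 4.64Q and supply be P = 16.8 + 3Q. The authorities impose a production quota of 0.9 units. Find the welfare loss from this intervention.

Competitive equilibrium: 41 − 4.64Q = 16.8 + 3Q → Q* = 3.1675, P* = 26.3026.
At Q = 0.9: demand price = 41 − 4.64·0.9 = 36.824; supply price = 16.8 + 3·0.9 = 19.5.
ΔQ = 3.1675 − 0.9 = 2.2675; wedge = 36.824 − 19.5 = 17.324.
The triangle = ½ × 2.2675 × 17.324 = 19.64.

19.64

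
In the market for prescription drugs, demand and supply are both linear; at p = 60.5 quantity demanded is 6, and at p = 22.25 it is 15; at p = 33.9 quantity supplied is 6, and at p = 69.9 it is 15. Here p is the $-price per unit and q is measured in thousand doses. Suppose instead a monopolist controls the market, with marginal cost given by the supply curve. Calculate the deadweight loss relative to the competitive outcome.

Demand slope = (22.25 − 60.5)/(15 − 6) = −4.25, so p = 86 − 4.25q.
Supply slope = (69.9 − 33.9)/(15 − 6) = 4, so p = 9.9 + 4q.
Competitive equilibrium: 86 − 4.25q = 9.9 + 4q → q* = 9.2242, p* = 46.797.
Marginal revenue: MR = 86 − 8.5q. Set MR = MC: 86 − 8.5q = 9.9 + 4q → q_m = 6.088.
Price p_m = 86 − 4.25·6.088 = 60.126; MC(q_m) = 9.9 + 4·6.088 = 34.252.
Competitive q* = 9.2242, so Δq = 3.1362; wedge = 60.126 − 34.252 = 25.874.
Welfare loss = ½ × 3.1362 × 25.874 = $40.57 thousand.

$40.57 thousand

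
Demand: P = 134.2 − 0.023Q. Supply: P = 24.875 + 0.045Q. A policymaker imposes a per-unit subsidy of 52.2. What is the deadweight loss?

Competitive equilibrium: 134.2 − 0.023Q = 24.875 + 0.045Q → Q* = 1607.7206, P* = 97.2224.
The subsidy lowers effective supply by 52.2: P = 0.045Q − 27.325.
New quantity: 134.2 − 0.023Q = 0.045Q − 27.325 → Q' = 2375.3676.
Overproduction ΔQ = 2375.3676 − 1607.7206 = 767.647; wedge = subsidy = 52.2.
The triangle = ½ × 767.647 × 52.2 = 20035.59.

20035.59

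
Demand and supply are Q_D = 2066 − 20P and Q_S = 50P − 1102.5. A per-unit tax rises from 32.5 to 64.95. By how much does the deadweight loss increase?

22587.52

In inverse form: demand P = 103.3 − 0.05Q, supply P = 22.05 + 0.02Q.
Competitive equilibrium: 103.3 − 0.05Q = 22.05 + 0.02Q → Q* = 1160.7143, P* = 45.2643.
For a per-unit tax t: ΔQ = t/0.07, so DWL = ½·t·(t/0.07) = t²/0.14.
At t = 32.5: DWL = 7544.643. At t = 64.95: DWL = 30132.161.
Increase = 30132.161 − 7544.643 = 22587.52.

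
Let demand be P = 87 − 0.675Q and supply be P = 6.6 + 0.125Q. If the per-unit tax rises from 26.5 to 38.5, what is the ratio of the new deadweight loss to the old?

Competitive equilibrium: 87 − 0.675Q = 6.6 + 0.125Q → Q* = 100.5, P* = 19.1625.
For a per-unit tax t: ΔQ = t/0.8, so DWL = ½·t·(t/0.8) = t²/1.6.
At t = 26.5: DWL = 438.906. At t = 38.5: DWL = 926.406.
Ratio = (38.5/26.5)² = 2.111.

2.111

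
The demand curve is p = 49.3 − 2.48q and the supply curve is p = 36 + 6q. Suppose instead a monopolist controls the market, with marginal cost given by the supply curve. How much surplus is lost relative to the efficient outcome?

0.53

Competitive equilibrium: 49.3 − 2.48q = 36 + 6q → q* = 1.5684, p* = 45.4104.
Marginal revenue: MR = 49.3 − 4.96q. Set MR = MC: 49.3 − 4.96q = 36 + 6q → q_m = 1.2135.
Price p_m = 49.3 − 2.48·1.2135 = 46.2905; MC(q_m) = 36 + 6·1.2135 = 43.281.
Competitive q* = 1.5684, so Δq = 0.3549; wedge = 46.2905 − 43.281 = 3.0095.
The triangle = ½ × 0.3549 × 3.0095 = 0.53.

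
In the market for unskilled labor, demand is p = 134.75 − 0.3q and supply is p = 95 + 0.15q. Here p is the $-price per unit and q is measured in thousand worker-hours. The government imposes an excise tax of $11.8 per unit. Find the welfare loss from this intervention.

$154.71 thousand

Competitive equilibrium: 134.75 − 0.3q = 95 + 0.15q → q* = 88.3333, p* = 108.25.
With the tax, the buyer price exceeds the seller price by 11.8: (134.75 − 0.3q) − (95 + 0.15q) = 11.8 → q' = 62.1111.
Δq = 88.3333 − 62.1111 = 26.2222; the wedge equals the tax, 11.8.
The triangle = ½ × 26.2222 × 11.8 = $154.71 thousand.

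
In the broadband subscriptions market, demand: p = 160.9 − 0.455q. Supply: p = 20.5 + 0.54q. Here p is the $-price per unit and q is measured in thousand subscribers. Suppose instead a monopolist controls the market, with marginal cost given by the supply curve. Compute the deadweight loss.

Competitive equilibrium: 160.9 − 0.455q = 20.5 + 0.54q → q* = 141.10553, p* = 96.69698.
Marginal revenue: MR = 160.9 − 0.91q. Set MR = MC: 160.9 − 0.91q = 20.5 + 0.54q → q_m = 96.82759.
Price p_m = 160.9 − 0.455·96.82759 = 116.84345; MC(q_m) = 20.5 + 0.54·96.82759 = 72.7869.
Competitive q* = 141.10553, so Δq = 44.27794; wedge = 116.84345 − 72.7869 = 44.05655.
Welfare loss = ½ × 44.27794 × 44.05655 = $975.37 thousand.

$975.37 thousand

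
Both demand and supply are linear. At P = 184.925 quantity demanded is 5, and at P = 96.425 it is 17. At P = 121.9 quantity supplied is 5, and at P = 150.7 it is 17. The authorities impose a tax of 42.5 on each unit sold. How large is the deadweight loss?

92.39

Demand slope = (96.425 − 184.925)/(17 − 5) = −7.375, so P = 221.8 − 7.375Q.
Supply slope = (150.7 − 121.9)/(17 − 5) = 2.4, so P = 109.9 + 2.4Q.
Competitive equilibrium: 221.8 − 7.375Q = 109.9 + 2.4Q → Q* = 11.4476, P* = 137.3742.
With the tax, the buyer price exceeds the seller price by 42.5: (221.8 − 7.375Q) − (109.9 + 2.4Q) = 42.5 → Q' = 7.0997.
ΔQ = 11.4476 − 7.0997 = 4.3479; the wedge equals the tax, 42.5.
DWL = ½ × 4.3479 × 42.5 = 92.39.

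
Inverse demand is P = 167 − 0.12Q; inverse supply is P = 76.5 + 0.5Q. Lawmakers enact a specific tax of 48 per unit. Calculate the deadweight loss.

1858.06

Competitive equilibrium: 167 − 0.12Q = 76.5 + 0.5Q → Q* = 145.9677, P* = 149.4839.
With the tax, the buyer price exceeds the seller price by 48: (167 − 0.12Q) − (76.5 + 0.5Q) = 48 → Q' = 68.5484.
ΔQ = 145.9677 − 68.5484 = 77.4193; the wedge equals the tax, 48.
The triangle = ½ × 77.4193 × 48 = 1858.06.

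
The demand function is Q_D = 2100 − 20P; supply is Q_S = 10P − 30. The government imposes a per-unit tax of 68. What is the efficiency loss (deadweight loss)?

In inverse form: demand P = 105 − 0.05Q, supply P = 3 + 0.1Q.
Competitive equilibrium: 105 − 0.05Q = 3 + 0.1Q → Q* = 680, P* = 71.
With the tax, the buyer price exceeds the seller price by 68: (105 − 0.05Q) − (3 + 0.1Q) = 68 → Q' = 226.6667.
ΔQ = 680 − 226.6667 = 453.3333; the wedge equals the tax, 68.
The triangle = ½ × 453.3333 × 68 = 15413.33.

15413.33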